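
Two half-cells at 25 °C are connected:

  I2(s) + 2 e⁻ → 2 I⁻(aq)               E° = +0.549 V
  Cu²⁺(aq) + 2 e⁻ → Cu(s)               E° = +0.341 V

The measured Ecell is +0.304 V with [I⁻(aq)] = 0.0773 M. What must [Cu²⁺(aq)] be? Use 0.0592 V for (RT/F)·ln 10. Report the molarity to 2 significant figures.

I₂/I⁻ is the cathode (higher E°); E°cell = +0.549 − (+0.341) = +0.208 V with n = 2.
Rearranging E = E° − (0.0592/n)·log Q gives log Q = 2(+0.208 − (+0.304))/0.0592 = −3.243.
Balancing electrons gives I2(s) + Cu(s) → 2 I⁻(aq) + Cu²⁺(aq); thus Q = [I⁻(aq)]^2·[Cu²⁺(aq)].
Isolating [Cu²⁺(aq)] in Q = 10^{−3.243} yields log [Cu²⁺(aq)] = −1.019, i.e. 0.096 M.

0.096 M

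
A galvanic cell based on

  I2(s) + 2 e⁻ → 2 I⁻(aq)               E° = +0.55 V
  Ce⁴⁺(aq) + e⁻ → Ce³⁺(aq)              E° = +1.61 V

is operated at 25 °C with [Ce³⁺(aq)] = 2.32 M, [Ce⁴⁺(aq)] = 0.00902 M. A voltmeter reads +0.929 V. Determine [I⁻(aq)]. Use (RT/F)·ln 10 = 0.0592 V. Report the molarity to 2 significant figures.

The Ce⁴⁺/Ce³⁺ couple has the larger reduction potential, so it is the cathode: E°cell = +1.61 − (+0.55) = +1.06 V and n = 2.
From the Nernst equation, log Q = n(E° − E)/0.0592 = 2·(+1.06 − (+0.929))/0.0592 = 4.426.
Balancing electrons gives 2 Ce⁴⁺(aq) + 2 I⁻(aq) → 2 Ce³⁺(aq) + I2(s); thus Q = [Ce³⁺(aq)]^2 / ([Ce⁴⁺(aq)]^2·[I⁻(aq)]^2).
Isolating [I⁻(aq)] in Q = 10^{4.426} yields log [I⁻(aq)] = 0.197, i.e. 1.6 M.

1.6 M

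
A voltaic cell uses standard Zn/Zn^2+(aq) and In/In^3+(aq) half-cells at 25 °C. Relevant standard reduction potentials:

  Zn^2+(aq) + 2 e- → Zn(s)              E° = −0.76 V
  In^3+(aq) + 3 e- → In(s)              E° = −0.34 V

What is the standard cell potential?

+0.42 V

Of the two couples in this cell, the one with the more positive reduction potential is reduced at the cathode: here that is In³⁺/In (−0.34 V); Zn²⁺/Zn (−0.76 V) is the anode.
E°cell = E°(cathode) − E°(anode) = −0.34 − (−0.76) = +0.42 V.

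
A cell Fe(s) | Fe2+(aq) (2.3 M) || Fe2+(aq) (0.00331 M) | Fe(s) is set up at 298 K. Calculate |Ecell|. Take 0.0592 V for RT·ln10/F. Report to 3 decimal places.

For a concentration cell E°cell = 0, since both electrodes use the same couple.
The compartment with the higher Fe2+(aq) concentration (2.3 M) acts as the cathode; ions are reduced there and produced at the dilute (0.00331 M) anode.
With n = 2, Ecell = −(0.0592/2)·log([dilute]/[conc]) = −(0.0592/2)·log(0.00331/2.3) = +0.084 V.

0.084 V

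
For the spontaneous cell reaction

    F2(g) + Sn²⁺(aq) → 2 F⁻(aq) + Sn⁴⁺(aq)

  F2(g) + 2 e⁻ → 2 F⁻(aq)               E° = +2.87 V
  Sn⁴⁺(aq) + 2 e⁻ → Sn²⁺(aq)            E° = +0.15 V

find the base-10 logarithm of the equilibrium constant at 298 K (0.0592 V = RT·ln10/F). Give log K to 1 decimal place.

The F₂/F⁻ couple is reduced (cathode); E°cell = +2.87 − (+0.15) = +2.72 V with n = 2.
At equilibrium E = 0, so log K = nE°cell / 0.0592 = (2)(+2.72) / 0.0592 = 91.9.

log K = 91.9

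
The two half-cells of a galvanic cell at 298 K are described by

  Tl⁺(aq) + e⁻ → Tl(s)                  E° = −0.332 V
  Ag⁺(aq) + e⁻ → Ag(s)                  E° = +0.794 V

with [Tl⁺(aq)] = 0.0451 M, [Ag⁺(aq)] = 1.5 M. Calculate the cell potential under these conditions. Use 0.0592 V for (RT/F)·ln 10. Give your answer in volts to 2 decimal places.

+1.22 V

Ag⁺/Ag is reduced (cathode, E° = +0.794 V) and Tl⁺/Tl is oxidized (anode).
E°cell = E°cat − E°an = +0.794 − (−0.332) = +1.126 V; n = 1.
The balanced reaction is Ag⁺(aq) + Tl(s) → Ag(s) + Tl⁺(aq), so Q = [Tl⁺(aq)] / [Ag⁺(aq)] = 0.0301 and log Q = −1.522.
E = E° − (0.0592/n)·log Q = +1.126 − (0.0592/1)(−1.522) = +1.22 V.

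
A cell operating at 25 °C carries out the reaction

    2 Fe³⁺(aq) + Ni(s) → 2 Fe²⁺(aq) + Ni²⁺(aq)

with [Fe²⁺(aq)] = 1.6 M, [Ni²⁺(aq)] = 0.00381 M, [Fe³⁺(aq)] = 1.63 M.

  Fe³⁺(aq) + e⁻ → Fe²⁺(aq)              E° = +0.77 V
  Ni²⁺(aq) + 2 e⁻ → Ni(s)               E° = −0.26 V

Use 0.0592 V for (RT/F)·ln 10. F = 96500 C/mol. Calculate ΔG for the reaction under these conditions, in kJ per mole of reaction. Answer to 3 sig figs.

−213 kJ/mol

E°cell = +0.77 − (−0.26) = +1.03 V; the balanced reaction transfers n = 2 electrons.
The reaction quotient is ([Fe²⁺(aq)]^2·[Ni²⁺(aq)]) / [Fe³⁺(aq)]^2 = 0.00367; by Nernst, E = +1.03 − (0.0592/2)(−2.435) = +1.1021 V.
Finally ΔG = −nFE = −(2)(96500 C/mol)(+1.1021 V) = −213 kJ/mol.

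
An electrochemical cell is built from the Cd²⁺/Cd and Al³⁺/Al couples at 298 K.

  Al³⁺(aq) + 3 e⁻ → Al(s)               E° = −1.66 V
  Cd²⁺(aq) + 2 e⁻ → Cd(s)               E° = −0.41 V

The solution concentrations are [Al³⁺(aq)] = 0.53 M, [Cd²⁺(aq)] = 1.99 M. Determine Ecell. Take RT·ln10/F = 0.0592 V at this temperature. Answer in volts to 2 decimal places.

+1.26 V

The Cd²⁺/Cd couple has the more positive E°, so it is the cathode; Al³⁺/Al is the anode.
E°cell = E°cat − E°an = −0.41 − (−1.66) = +1.25 V; n = 6.
The balanced reaction is 3 Cd²⁺(aq) + 2 Al(s) → 3 Cd(s) + 2 Al³⁺(aq), so Q = [Al³⁺(aq)]^2 / [Cd²⁺(aq)]^3 = 0.0356 and log Q = −1.448.
Applying E = E° − (RT ln10/nF)·log Q gives +1.25 − (0.0592/6)(−1.448) = +1.26 V.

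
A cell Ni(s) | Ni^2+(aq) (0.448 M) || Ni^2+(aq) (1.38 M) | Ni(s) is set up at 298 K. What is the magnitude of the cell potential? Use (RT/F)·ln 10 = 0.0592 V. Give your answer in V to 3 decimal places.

For a concentration cell E°cell = 0, since both electrodes use the same couple.
The compartment with the higher Ni^2+(aq) concentration (1.38 M) acts as the cathode; ions are reduced there and produced at the dilute (0.448 M) anode.
With n = 2, Ecell = −(0.0592/2)·log([dilute]/[conc]) = −(0.0592/2)·log(0.448/1.38) = +0.014 V.

0.014 V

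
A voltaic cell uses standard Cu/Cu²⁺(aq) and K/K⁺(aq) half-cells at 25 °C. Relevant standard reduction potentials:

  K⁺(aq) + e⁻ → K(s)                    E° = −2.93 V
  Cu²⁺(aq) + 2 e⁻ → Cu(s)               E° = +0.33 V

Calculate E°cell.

Of the two couples in this cell, the one with the more positive reduction potential is reduced at the cathode: here that is Cu²⁺/Cu (+0.33 V); K⁺/K (−2.93 V) is the anode.
E°cell = E°(cathode) − E°(anode) = +0.33 − (−2.93) = +3.26 V.

+3.26 V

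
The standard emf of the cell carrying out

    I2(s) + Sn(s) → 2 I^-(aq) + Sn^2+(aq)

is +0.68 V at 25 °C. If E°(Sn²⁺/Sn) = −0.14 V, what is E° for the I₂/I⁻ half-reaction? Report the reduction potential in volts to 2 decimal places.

In the reaction as written the I₂/I⁻ couple is reduced (cathode) and Sn²⁺/Sn is oxidized (anode), so E°cell = E°(I₂/I⁻) − E°(Sn²⁺/Sn).
E°(I₂/I⁻) = E°cell + E°(anode) = +0.68 + (−0.14) = +0.54 V.

+0.54 V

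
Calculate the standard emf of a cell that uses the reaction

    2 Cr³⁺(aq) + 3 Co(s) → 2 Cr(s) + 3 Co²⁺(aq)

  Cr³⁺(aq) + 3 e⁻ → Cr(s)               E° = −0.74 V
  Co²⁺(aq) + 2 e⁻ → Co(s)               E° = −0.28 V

Cr³⁺(aq) gains electrons, so the Cr³⁺/Cr couple is the cathode; the Co²⁺/Co couple is the anode.
E°cell = E°(cathode) − E°(anode) = −0.74 − (−0.28) = −0.46 V.

−0.46 V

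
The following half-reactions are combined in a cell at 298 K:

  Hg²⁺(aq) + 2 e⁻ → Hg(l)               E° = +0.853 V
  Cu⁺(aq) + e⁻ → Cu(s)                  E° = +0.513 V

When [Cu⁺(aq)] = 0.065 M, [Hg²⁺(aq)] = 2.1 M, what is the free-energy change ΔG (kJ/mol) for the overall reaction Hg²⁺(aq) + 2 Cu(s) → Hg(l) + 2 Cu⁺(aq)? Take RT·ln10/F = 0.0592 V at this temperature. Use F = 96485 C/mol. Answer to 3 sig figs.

With Hg²⁺/Hg reduced at the cathode, E°cell = +0.853 − (+0.513) = +0.340 V and n = 2.
The reaction quotient is [Cu⁺(aq)]^2 / [Hg²⁺(aq)] = 0.00201; by Nernst, E = +0.340 − (0.0592/2)(−2.696) = +0.4198 V.
ΔG = −nFE = −(2)(96485)(+0.4198) J/mol = −81.0 kJ/mol.

−81.0 kJ/mol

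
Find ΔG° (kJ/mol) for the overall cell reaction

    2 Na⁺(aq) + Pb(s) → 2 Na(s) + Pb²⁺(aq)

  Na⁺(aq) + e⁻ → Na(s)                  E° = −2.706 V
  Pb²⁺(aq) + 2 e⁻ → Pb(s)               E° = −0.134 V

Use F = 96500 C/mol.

+496 kJ/mol

In the reaction as written Na⁺(aq) is reduced, so the Na⁺/Na couple is the cathode and Pb²⁺/Pb is the anode.
E°cell = −2.706 − (−0.134) = −2.572 V; balancing electrons gives n = 2.
ΔG° = −nFE°cell = −(2)(96500)(−2.572) J/mol = +496 kJ/mol.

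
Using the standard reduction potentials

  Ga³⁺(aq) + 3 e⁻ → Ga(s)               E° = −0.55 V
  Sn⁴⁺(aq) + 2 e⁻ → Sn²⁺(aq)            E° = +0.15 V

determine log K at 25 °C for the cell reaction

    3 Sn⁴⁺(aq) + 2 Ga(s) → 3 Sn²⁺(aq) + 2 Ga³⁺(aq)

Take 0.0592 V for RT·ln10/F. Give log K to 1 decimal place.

The Sn⁴⁺/Sn²⁺ couple is reduced (cathode); E°cell = +0.15 − (−0.55) = +0.70 V with n = 6.
At equilibrium E = 0, so log K = nE°cell / 0.0592 = (6)(+0.70) / 0.0592 = 70.9.

log K = 70.9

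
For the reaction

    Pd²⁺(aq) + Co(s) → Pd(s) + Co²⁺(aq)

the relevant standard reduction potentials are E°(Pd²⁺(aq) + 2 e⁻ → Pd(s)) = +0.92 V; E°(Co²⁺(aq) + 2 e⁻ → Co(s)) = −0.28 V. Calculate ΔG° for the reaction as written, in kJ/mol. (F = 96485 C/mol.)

In the reaction as written Pd²⁺(aq) is reduced, so the Pd²⁺/Pd couple is the cathode and Co²⁺/Co is the anode.
E°cell = +0.92 − (−0.28) = +1.20 V; balancing electrons gives n = 2.
ΔG° = −nFE°cell = −(2)(96485)(+1.20) J/mol = −232 kJ/mol.

−232 kJ/mol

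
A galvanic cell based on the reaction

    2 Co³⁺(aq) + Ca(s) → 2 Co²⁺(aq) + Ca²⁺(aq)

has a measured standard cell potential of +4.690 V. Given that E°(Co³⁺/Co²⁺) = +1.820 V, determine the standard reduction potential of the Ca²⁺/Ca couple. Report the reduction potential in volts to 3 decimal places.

In the reaction as written the Co³⁺/Co²⁺ couple is reduced (cathode) and Ca²⁺/Ca is oxidized (anode), so E°cell = E°(Co³⁺/Co²⁺) − E°(Ca²⁺/Ca).
E°(Ca²⁺/Ca) = E°(cathode) − E°cell = +1.820 − (+4.690) = −2.870 V.

−2.870 V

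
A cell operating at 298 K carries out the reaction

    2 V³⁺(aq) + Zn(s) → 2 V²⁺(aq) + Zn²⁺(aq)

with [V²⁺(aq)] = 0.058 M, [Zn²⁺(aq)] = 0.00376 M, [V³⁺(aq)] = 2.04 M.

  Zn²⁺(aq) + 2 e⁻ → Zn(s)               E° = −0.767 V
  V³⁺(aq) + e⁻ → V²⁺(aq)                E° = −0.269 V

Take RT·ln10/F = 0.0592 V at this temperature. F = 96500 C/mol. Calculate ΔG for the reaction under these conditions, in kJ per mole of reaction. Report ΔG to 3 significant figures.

−128 kJ/mol

With V³⁺/V²⁺ reduced at the cathode, E°cell = −0.269 − (−0.767) = +0.498 V and n = 2.
The reaction quotient is ([V²⁺(aq)]^2·[Zn²⁺(aq)]) / [V³⁺(aq)]^2 = 3.04×10^−6; by Nernst, E = +0.498 − (0.0592/2)(−5.517) = +0.6613 V.
Finally ΔG = −nFE = −(2)(96500 C/mol)(+0.6613 V) = −128 kJ/mol.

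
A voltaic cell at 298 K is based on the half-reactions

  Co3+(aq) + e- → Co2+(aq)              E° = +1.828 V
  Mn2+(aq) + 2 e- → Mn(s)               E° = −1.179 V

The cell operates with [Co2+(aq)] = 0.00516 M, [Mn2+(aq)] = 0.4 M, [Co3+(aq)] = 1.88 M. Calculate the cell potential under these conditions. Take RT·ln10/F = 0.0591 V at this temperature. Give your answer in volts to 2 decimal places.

+3.17 V

Since E°(Co³⁺/Co²⁺) > E°(Mn²⁺/Mn), Co³⁺/Co²⁺ serves as the cathode.
E°cell = +1.828 − (−1.179) = +3.007 V, with n = 2 electrons transferred.
For the overall reaction 2 Co3+(aq) + Mn(s) → 2 Co2+(aq) + Mn2+(aq), Q = ([Co2+(aq)]^2·[Mn2+(aq)]) / [Co3+(aq)]^2 = 3.01×10^−6, giving log Q = −5.521.
Applying E = E° − (RT ln10/nF)·log Q gives +3.007 − (0.0591/2)(−5.521) = +3.17 V.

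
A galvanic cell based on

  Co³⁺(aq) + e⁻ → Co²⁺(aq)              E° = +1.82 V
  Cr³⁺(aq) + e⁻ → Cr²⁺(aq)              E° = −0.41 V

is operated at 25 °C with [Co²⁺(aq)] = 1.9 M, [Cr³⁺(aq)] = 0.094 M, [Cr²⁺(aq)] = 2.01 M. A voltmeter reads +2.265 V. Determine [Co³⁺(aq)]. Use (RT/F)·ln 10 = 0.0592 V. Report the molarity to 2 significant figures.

With Co³⁺/Co²⁺ at the cathode and Cr³⁺/Cr²⁺ at the anode, E°cell = +1.82 − (−0.41) = +2.23 V (n = 1).
Since E = E° − (0.0592/n)·log Q, log Q = n(E° − E)/0.0592 = −0.591.
For Co³⁺(aq) + Cr²⁺(aq) → Co²⁺(aq) + Cr³⁺(aq), the reaction quotient is Q = ([Co²⁺(aq)]·[Cr³⁺(aq)]) / ([Co³⁺(aq)]·[Cr²⁺(aq)]).
Substituting the known concentrations and solving, log [Co³⁺(aq)] = −0.460 and [Co³⁺(aq)] = 0.35 M.

0.35 M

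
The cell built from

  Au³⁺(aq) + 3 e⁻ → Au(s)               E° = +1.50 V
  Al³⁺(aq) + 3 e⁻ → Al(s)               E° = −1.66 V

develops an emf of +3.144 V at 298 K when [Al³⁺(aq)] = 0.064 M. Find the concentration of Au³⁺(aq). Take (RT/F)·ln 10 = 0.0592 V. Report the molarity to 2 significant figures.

Au³⁺/Au is the cathode (higher E°); E°cell = +1.50 − (−1.66) = +3.16 V with n = 3.
Rearranging E = E° − (0.0592/n)·log Q gives log Q = 3(+3.16 − (+3.144))/0.0592 = 0.811.
The balanced reaction is Au³⁺(aq) + Al(s) → Au(s) + Al³⁺(aq), so Q = [Al³⁺(aq)] / [Au³⁺(aq)].
Substituting the known concentrations and solving, log [Au³⁺(aq)] = −2.005 and [Au³⁺(aq)] = 0.0099 M.

0.0099 M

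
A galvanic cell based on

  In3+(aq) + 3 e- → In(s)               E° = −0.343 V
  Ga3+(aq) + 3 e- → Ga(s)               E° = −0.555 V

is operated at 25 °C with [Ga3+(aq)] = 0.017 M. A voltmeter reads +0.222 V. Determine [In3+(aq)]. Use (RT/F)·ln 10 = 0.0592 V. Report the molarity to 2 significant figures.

0.055 M

In³⁺/In is the cathode (higher E°); E°cell = −0.343 − (−0.555) = +0.212 V with n = 3.
From the Nernst equation, log Q = n(E° − E)/0.0592 = 3·(+0.212 − (+0.222))/0.0592 = −0.507.
Balancing electrons gives In3+(aq) + Ga(s) → In(s) + Ga3+(aq); thus Q = [Ga3+(aq)] / [In3+(aq)].
Solving for the unknown gives log [In3+(aq)] = −1.263, so [In3+(aq)] ≈ 0.055 M.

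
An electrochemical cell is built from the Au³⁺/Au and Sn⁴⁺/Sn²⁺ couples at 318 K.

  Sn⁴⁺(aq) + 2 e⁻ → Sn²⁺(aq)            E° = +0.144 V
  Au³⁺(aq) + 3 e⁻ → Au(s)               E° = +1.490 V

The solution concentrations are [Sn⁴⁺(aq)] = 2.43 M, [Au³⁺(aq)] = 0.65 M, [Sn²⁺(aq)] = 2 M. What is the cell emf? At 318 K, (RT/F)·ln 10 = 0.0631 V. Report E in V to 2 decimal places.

+1.34 V

Since E°(Au³⁺/Au) > E°(Sn⁴⁺/Sn²⁺), Au³⁺/Au serves as the cathode.
The standard potential is +1.490 − (+0.144) = +1.346 V and the balanced reaction transfers n = 6 electrons.
For the overall reaction 2 Au³⁺(aq) + 3 Sn²⁺(aq) → 2 Au(s) + 3 Sn⁴⁺(aq), Q = [Sn⁴⁺(aq)]^3 / ([Au³⁺(aq)]^2·[Sn²⁺(aq)]^3) = 4.25, giving log Q = 0.628.
E = E° − (0.0631/n)·log Q = +1.346 − (0.0631/6)(0.628) = +1.34 V.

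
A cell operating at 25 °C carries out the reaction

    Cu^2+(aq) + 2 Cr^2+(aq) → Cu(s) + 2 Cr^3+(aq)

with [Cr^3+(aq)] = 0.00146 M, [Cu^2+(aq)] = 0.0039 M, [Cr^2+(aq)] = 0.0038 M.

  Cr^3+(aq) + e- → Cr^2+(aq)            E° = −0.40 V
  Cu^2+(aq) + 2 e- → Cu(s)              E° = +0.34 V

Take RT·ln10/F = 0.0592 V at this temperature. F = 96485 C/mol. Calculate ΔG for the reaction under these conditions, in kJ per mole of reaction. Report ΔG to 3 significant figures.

E°cell = +0.34 − (−0.40) = +0.74 V; the balanced reaction transfers n = 2 electrons.
Q = [Cr^3+(aq)]^2 / ([Cu^2+(aq)]·[Cr^2+(aq)]^2) = 37.9, so log Q = 1.578 and E = +0.74 − (0.0592/2)(1.578) = +0.6933 V.
Then ΔG = −nFE = −2 × 96485 × +0.6933 J/mol = −134 kJ/mol.

−134 kJ/mol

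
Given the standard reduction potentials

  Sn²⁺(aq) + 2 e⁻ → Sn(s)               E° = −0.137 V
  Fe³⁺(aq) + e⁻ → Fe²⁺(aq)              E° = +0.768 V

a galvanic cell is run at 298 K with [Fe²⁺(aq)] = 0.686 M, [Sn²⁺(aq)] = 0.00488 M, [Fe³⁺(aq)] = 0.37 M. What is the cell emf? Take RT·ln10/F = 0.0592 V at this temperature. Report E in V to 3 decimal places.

+0.958 V

Since E°(Fe³⁺/Fe²⁺) > E°(Sn²⁺/Sn), Fe³⁺/Fe²⁺ serves as the cathode.
The standard potential is +0.768 − (−0.137) = +0.905 V and the balanced reaction transfers n = 2 electrons.
Balancing gives 2 Fe³⁺(aq) + Sn(s) → 2 Fe²⁺(aq) + Sn²⁺(aq); hence Q = ([Fe²⁺(aq)]^2·[Sn²⁺(aq)]) / [Fe³⁺(aq)]^2 = 0.0168 (log Q = −1.775).
Applying E = E° − (RT ln10/nF)·log Q gives +0.905 − (0.0592/2)(−1.775) = +0.958 V.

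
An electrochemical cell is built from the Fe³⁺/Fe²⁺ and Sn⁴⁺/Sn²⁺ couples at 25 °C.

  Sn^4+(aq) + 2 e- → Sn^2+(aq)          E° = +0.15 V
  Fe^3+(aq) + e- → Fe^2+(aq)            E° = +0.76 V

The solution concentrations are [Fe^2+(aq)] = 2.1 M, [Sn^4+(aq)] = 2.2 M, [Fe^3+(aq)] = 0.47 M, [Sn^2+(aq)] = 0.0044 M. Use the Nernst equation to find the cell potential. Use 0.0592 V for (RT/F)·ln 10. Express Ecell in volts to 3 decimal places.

+0.492 V

Fe³⁺/Fe²⁺ is reduced (cathode, E° = +0.76 V) and Sn⁴⁺/Sn²⁺ is oxidized (anode).
The standard potential is +0.76 − (+0.15) = +0.61 V and the balanced reaction transfers n = 2 electrons.
Balancing gives 2 Fe^3+(aq) + Sn^2+(aq) → 2 Fe^2+(aq) + Sn^4+(aq); hence Q = ([Fe^2+(aq)]^2·[Sn^4+(aq)]) / ([Fe^3+(aq)]^2·[Sn^2+(aq)]) = 9.98×10^3 (log Q = 3.999).
By the Nernst equation, E = +0.61 − (0.0592/2)·(3.999) = +0.492 V.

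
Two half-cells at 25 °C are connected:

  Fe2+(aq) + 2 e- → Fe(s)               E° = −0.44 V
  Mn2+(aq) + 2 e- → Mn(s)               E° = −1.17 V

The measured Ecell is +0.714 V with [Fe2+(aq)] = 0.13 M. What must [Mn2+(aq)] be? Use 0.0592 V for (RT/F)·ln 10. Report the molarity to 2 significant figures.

0.45 M

Fe²⁺/Fe is the cathode (higher E°); E°cell = −0.44 − (−1.17) = +0.73 V with n = 2.
Since E = E° − (0.0592/n)·log Q, log Q = n(E° − E)/0.0592 = 0.541.
The balanced reaction is Fe2+(aq) + Mn(s) → Fe(s) + Mn2+(aq), so Q = [Mn2+(aq)] / [Fe2+(aq)].
Solving for the unknown gives log [Mn2+(aq)] = −0.345, so [Mn2+(aq)] ≈ 0.45 M.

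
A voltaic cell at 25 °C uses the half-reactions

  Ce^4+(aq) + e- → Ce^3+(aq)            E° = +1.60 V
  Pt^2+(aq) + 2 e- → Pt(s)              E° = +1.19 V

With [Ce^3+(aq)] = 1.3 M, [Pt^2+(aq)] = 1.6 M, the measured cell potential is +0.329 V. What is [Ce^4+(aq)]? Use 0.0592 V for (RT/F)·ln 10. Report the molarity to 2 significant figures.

The Ce⁴⁺/Ce³⁺ couple has the larger reduction potential, so it is the cathode: E°cell = +1.60 − (+1.19) = +0.41 V and n = 2.
Since E = E° − (0.0592/n)·log Q, log Q = n(E° − E)/0.0592 = 2.736.
For 2 Ce^4+(aq) + Pt(s) → 2 Ce^3+(aq) + Pt^2+(aq), the reaction quotient is Q = ([Ce^3+(aq)]^2·[Pt^2+(aq)]) / [Ce^4+(aq)]^2.
Isolating [Ce^4+(aq)] in Q = 10^{2.736} yields log [Ce^4+(aq)] = −1.152, i.e. 0.070 M.

0.070 M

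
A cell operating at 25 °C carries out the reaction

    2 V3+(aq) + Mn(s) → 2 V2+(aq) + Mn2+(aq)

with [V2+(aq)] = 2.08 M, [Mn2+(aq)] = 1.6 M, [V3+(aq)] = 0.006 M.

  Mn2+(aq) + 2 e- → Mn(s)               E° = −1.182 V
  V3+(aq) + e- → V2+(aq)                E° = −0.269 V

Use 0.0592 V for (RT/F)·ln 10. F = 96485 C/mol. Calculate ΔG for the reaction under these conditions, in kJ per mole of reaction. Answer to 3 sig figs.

−146 kJ/mol

E°cell = −0.269 − (−1.182) = +0.913 V; the balanced reaction transfers n = 2 electrons.
Q = ([V2+(aq)]^2·[Mn2+(aq)]) / [V3+(aq)]^2 = 1.92×10^5, so log Q = 5.284 and E = +0.913 − (0.0592/2)(5.284) = +0.7566 V.
Finally ΔG = −nFE = −(2)(96485 C/mol)(+0.7566 V) = −146 kJ/mol.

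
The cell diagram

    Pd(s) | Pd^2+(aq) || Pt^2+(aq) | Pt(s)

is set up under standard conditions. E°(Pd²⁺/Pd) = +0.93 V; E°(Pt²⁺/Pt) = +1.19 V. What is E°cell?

By convention the left-hand electrode in cell notation is the anode (oxidation) and the right-hand electrode is the cathode (reduction).
E°cell = E°(right) − E°(left) = +1.19 − (+0.93) = +0.26 V.

+0.26 V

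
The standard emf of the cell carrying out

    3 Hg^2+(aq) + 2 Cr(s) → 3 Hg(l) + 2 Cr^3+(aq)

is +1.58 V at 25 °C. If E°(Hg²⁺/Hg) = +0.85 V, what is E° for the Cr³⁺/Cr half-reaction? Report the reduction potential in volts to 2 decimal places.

In the reaction as written the Hg²⁺/Hg couple is reduced (cathode) and Cr³⁺/Cr is oxidized (anode), so E°cell = E°(Hg²⁺/Hg) − E°(Cr³⁺/Cr).
E°(Cr³⁺/Cr) = E°(cathode) − E°cell = +0.85 − (+1.58) = −0.73 V.

−0.73 V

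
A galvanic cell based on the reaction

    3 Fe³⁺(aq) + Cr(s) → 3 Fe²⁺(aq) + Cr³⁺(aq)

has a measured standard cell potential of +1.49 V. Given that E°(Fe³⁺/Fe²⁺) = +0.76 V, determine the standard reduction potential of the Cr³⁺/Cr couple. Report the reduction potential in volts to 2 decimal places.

In the reaction as written the Fe³⁺/Fe²⁺ couple is reduced (cathode) and Cr³⁺/Cr is oxidized (anode), so E°cell = E°(Fe³⁺/Fe²⁺) − E°(Cr³⁺/Cr).
E°(Cr³⁺/Cr) = E°(cathode) − E°cell = +0.76 − (+1.49) = −0.73 V.

−0.73 V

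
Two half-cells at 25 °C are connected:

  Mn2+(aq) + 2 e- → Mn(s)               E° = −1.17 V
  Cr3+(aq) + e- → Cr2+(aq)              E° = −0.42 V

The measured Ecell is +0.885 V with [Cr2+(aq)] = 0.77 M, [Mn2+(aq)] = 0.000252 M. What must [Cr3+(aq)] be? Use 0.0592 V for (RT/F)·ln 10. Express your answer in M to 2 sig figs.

The Cr³⁺/Cr²⁺ couple has the larger reduction potential, so it is the cathode: E°cell = −0.42 − (−1.17) = +0.75 V and n = 2.
From the Nernst equation, log Q = n(E° − E)/0.0592 = 2·(+0.75 − (+0.885))/0.0592 = −4.561.
The balanced reaction is 2 Cr3+(aq) + Mn(s) → 2 Cr2+(aq) + Mn2+(aq), so Q = ([Cr2+(aq)]^2·[Mn2+(aq)]) / [Cr3+(aq)]^2.
Solving for the unknown gives log [Cr3+(aq)] = 0.368, so [Cr3+(aq)] ≈ 2.3 M.

2.3 M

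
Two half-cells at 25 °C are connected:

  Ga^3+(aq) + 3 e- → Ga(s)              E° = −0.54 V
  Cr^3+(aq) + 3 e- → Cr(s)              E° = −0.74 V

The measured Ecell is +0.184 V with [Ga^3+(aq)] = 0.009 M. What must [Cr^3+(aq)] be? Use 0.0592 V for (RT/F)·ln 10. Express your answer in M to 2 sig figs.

0.058 M

Ga³⁺/Ga is the cathode (higher E°); E°cell = −0.54 − (−0.74) = +0.20 V with n = 3.
Since E = E° − (0.0592/n)·log Q, log Q = n(E° − E)/0.0592 = 0.811.
The balanced reaction is Ga^3+(aq) + Cr(s) → Ga(s) + Cr^3+(aq), so Q = [Cr^3+(aq)] / [Ga^3+(aq)].
Substituting the known concentrations and solving, log [Cr^3+(aq)] = −1.235 and [Cr^3+(aq)] = 0.058 M.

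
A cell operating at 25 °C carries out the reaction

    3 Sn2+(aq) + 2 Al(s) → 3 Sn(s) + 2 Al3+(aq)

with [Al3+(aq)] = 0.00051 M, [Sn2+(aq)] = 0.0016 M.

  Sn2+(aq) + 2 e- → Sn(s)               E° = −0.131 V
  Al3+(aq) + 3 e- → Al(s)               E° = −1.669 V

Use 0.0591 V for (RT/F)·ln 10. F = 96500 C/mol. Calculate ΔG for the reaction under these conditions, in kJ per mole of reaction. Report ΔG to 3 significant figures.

The standard cell potential is −0.131 − (−1.669) = +1.538 V, with n = 6 electrons in the balanced equation.
The reaction quotient is [Al3+(aq)]^2 / [Sn2+(aq)]^3 = 63.5; by Nernst, E = +1.538 − (0.0591/6)(1.803) = +1.5202 V.
ΔG = −nFE = −(6)(96500)(+1.5202) J/mol = −880 kJ/mol.

−880 kJ/mol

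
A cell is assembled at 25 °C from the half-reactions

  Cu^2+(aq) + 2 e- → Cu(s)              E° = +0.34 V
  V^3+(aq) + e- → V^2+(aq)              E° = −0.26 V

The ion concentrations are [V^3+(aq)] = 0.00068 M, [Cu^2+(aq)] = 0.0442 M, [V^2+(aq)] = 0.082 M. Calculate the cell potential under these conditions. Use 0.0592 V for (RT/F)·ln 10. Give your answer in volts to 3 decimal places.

Cu²⁺/Cu is reduced (cathode, E° = +0.34 V) and V³⁺/V²⁺ is oxidized (anode).
The standard potential is +0.34 − (−0.26) = +0.60 V and the balanced reaction transfers n = 2 electrons.
Balancing gives Cu^2+(aq) + 2 V^2+(aq) → Cu(s) + 2 V^3+(aq); hence Q = [V^3+(aq)]^2 / ([Cu^2+(aq)]·[V^2+(aq)]^2) = 0.00156 (log Q = −2.808).
By the Nernst equation, E = +0.60 − (0.0592/2)·(−2.808) = +0.683 V.

+0.683 V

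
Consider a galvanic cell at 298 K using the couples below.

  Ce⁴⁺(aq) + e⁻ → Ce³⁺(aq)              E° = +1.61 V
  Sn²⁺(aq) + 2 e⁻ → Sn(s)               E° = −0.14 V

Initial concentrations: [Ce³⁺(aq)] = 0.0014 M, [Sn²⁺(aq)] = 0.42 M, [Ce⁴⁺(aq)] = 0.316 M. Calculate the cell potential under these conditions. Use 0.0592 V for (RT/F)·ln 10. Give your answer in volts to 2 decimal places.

Since E°(Ce⁴⁺/Ce³⁺) > E°(Sn²⁺/Sn), Ce⁴⁺/Ce³⁺ serves as the cathode.
E°cell = +1.61 − (−0.14) = +1.75 V, with n = 2 electrons transferred.
The balanced reaction is 2 Ce⁴⁺(aq) + Sn(s) → 2 Ce³⁺(aq) + Sn²⁺(aq), so Q = ([Ce³⁺(aq)]^2·[Sn²⁺(aq)]) / [Ce⁴⁺(aq)]^2 = 8.24×10^−6 and log Q = −5.084.
By the Nernst equation, E = +1.75 − (0.0592/2)·(−5.084) = +1.90 V.

+1.90 V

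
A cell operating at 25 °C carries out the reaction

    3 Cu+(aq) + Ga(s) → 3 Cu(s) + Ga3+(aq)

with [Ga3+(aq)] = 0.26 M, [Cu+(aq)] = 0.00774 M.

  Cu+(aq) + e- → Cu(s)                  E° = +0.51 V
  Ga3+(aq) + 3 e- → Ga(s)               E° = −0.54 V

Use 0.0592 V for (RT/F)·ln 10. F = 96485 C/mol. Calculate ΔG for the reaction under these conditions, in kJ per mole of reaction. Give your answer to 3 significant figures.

With Cu⁺/Cu reduced at the cathode, E°cell = +0.51 − (−0.54) = +1.05 V and n = 3.
The reaction quotient is [Ga3+(aq)] / [Cu+(aq)]^3 = 5.61×10^5; by Nernst, E = +1.05 − (0.0592/3)(5.749) = +0.9366 V.
Finally ΔG = −nFE = −(3)(96485 C/mol)(+0.9366 V) = −271 kJ/mol.

−271 kJ/mol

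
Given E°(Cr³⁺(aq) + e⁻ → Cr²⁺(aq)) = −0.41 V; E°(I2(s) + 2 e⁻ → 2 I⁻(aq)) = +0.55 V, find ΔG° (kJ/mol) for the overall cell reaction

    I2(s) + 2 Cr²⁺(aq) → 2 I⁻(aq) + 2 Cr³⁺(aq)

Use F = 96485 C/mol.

−185 kJ/mol

In the reaction as written I2(s) is reduced, so the I₂/I⁻ couple is the cathode and Cr³⁺/Cr²⁺ is the anode.
E°cell = +0.55 − (−0.41) = +0.96 V; balancing electrons gives n = 2.
ΔG° = −nFE°cell = −(2)(96485)(+0.96) J/mol = −185 kJ/mol.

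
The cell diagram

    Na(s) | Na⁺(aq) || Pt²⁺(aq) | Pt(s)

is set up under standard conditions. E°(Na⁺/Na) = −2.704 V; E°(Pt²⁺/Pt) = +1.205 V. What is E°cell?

By convention the left-hand electrode in cell notation is the anode (oxidation) and the right-hand electrode is the cathode (reduction).
E°cell = E°(right) − E°(left) = +1.205 − (−2.704) = +3.909 V.

+3.909 V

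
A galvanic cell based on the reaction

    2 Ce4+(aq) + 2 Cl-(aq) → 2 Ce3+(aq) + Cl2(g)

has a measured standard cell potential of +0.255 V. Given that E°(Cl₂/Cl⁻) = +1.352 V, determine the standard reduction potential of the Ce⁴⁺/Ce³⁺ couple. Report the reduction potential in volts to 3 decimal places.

+1.607 V

In the reaction as written the Ce⁴⁺/Ce³⁺ couple is reduced (cathode) and Cl₂/Cl⁻ is oxidized (anode), so E°cell = E°(Ce⁴⁺/Ce³⁺) − E°(Cl₂/Cl⁻).
E°(Ce⁴⁺/Ce³⁺) = E°cell + E°(anode) = +0.255 + (+1.352) = +1.607 V.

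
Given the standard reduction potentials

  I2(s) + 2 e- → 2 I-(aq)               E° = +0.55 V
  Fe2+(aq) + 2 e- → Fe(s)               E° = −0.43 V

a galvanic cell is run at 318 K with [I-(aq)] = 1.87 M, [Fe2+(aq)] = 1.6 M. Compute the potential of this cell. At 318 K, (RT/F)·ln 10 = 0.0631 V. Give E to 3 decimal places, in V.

I₂/I⁻ is reduced (cathode, E° = +0.55 V) and Fe²⁺/Fe is oxidized (anode).
The standard potential is +0.55 − (−0.43) = +0.98 V and the balanced reaction transfers n = 2 electrons.
The balanced reaction is I2(s) + Fe(s) → 2 I-(aq) + Fe2+(aq), so Q = [I-(aq)]^2·[Fe2+(aq)] = 5.6 and log Q = 0.748.
Applying E = E° − (RT ln10/nF)·log Q gives +0.98 − (0.0631/2)(0.748) = +0.956 V.

+0.956 V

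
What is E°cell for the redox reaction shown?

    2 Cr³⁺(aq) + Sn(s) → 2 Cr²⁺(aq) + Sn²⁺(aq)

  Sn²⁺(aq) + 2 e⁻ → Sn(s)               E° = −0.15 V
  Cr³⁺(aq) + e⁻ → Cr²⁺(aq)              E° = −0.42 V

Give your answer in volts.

In the reaction as written, Cr³⁺(aq) is reduced (cathode) and Sn²⁺(aq) is produced by oxidation at the anode.
E°cell = E°(cathode) − E°(anode) = −0.42 − (−0.15) = −0.27 V.
The negative E°cell means the reaction is non-spontaneous in the direction written.

−0.27 V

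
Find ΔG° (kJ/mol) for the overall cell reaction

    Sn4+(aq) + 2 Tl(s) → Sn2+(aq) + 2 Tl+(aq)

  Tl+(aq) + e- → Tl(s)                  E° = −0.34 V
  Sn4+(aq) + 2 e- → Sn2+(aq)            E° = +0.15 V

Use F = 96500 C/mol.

In the reaction as written Sn4+(aq) is reduced, so the Sn⁴⁺/Sn²⁺ couple is the cathode and Tl⁺/Tl is the anode.
E°cell = +0.15 − (−0.34) = +0.49 V; balancing electrons gives n = 2.
ΔG° = −nFE°cell = −(2)(96500)(+0.49) J/mol = −94.6 kJ/mol.

−94.6 kJ/mol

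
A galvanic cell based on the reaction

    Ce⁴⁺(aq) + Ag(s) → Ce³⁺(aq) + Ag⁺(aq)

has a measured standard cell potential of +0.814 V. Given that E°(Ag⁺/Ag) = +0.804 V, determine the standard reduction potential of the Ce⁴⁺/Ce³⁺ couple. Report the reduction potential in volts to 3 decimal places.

+1.618 V

In the reaction as written the Ce⁴⁺/Ce³⁺ couple is reduced (cathode) and Ag⁺/Ag is oxidized (anode), so E°cell = E°(Ce⁴⁺/Ce³⁺) − E°(Ag⁺/Ag).
E°(Ce⁴⁺/Ce³⁺) = E°cell + E°(anode) = +0.814 + (+0.804) = +1.618 V.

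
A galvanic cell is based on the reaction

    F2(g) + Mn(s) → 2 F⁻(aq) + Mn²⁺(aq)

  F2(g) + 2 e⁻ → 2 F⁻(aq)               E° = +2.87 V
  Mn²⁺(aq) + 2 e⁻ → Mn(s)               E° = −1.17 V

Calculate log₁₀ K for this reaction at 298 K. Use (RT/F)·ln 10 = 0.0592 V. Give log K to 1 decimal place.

log K = 136.5

The F₂/F⁻ couple is reduced (cathode); E°cell = +2.87 − (−1.17) = +4.04 V with n = 2.
At equilibrium E = 0, so log K = nE°cell / 0.0592 = (2)(+4.04) / 0.0592 = 136.5.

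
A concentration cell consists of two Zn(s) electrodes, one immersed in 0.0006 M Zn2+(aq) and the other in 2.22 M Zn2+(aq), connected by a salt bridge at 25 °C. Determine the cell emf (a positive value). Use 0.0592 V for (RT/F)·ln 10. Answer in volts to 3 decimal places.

0.106 V

For a concentration cell E°cell = 0, since both electrodes use the same couple.
The compartment with the higher Zn2+(aq) concentration (2.22 M) acts as the cathode; ions are reduced there and produced at the dilute (0.0006 M) anode.
With n = 2, Ecell = −(0.0592/2)·log([dilute]/[conc]) = −(0.0592/2)·log(0.0006/2.22) = +0.106 V.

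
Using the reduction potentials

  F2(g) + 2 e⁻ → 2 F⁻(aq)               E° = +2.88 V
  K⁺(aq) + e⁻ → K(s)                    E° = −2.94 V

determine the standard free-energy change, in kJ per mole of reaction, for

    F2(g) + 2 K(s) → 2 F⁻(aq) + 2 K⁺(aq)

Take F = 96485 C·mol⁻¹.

−1123 kJ/mol

In the reaction as written F2(g) is reduced, so the F₂/F⁻ couple is the cathode and K⁺/K is the anode.
E°cell = +2.88 − (−2.94) = +5.82 V; balancing electrons gives n = 2.
ΔG° = −nFE°cell = −(2)(96485)(+5.82) J/mol = −1123 kJ/mol.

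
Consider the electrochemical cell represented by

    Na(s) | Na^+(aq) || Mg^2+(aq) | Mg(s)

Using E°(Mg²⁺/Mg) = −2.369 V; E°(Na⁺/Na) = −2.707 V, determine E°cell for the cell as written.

By convention the left-hand electrode in cell notation is the anode (oxidation) and the right-hand electrode is the cathode (reduction).
E°cell = E°(right) − E°(left) = −2.369 − (−2.707) = +0.338 V.

+0.338 V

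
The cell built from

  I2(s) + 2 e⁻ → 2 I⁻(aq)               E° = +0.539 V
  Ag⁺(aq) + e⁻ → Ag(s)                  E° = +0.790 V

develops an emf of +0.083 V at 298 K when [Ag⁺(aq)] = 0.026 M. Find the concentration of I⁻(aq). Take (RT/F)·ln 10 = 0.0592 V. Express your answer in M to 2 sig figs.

Ag⁺/Ag is the cathode (higher E°); E°cell = +0.790 − (+0.539) = +0.251 V with n = 2.
Since E = E° − (0.0592/n)·log Q, log Q = n(E° − E)/0.0592 = 5.676.
Balancing electrons gives 2 Ag⁺(aq) + 2 I⁻(aq) → 2 Ag(s) + I2(s); thus Q = 1 / ([Ag⁺(aq)]^2·[I⁻(aq)]^2).
Substituting the known concentrations and solving, log [I⁻(aq)] = −1.253 and [I⁻(aq)] = 0.056 M.

0.056 M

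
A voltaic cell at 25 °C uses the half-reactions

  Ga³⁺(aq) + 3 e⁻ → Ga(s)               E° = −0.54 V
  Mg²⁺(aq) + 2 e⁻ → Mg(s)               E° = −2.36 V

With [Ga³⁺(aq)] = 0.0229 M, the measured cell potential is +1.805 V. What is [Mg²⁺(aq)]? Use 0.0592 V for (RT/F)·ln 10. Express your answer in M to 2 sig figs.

The Ga³⁺/Ga couple has the larger reduction potential, so it is the cathode: E°cell = −0.54 − (−2.36) = +1.82 V and n = 6.
From the Nernst equation, log Q = n(E° − E)/0.0592 = 6·(+1.82 − (+1.805))/0.0592 = 1.520.
The balanced reaction is 2 Ga³⁺(aq) + 3 Mg(s) → 2 Ga(s) + 3 Mg²⁺(aq), so Q = [Mg²⁺(aq)]^3 / [Ga³⁺(aq)]^2.
Solving for the unknown gives log [Mg²⁺(aq)] = −0.587, so [Mg²⁺(aq)] ≈ 0.26 M.

0.26 M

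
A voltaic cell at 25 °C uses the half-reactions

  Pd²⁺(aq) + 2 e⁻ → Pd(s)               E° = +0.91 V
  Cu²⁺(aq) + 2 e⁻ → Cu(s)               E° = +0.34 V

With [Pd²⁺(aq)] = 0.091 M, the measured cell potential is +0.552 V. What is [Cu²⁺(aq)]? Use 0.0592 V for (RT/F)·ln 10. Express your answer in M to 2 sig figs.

0.37 M

Pd²⁺/Pd is the cathode (higher E°); E°cell = +0.91 − (+0.34) = +0.57 V with n = 2.
From the Nernst equation, log Q = n(E° − E)/0.0592 = 2·(+0.57 − (+0.552))/0.0592 = 0.608.
Balancing electrons gives Pd²⁺(aq) + Cu(s) → Pd(s) + Cu²⁺(aq); thus Q = [Cu²⁺(aq)] / [Pd²⁺(aq)].
Solving for the unknown gives log [Cu²⁺(aq)] = −0.433, so [Cu²⁺(aq)] ≈ 0.37 M.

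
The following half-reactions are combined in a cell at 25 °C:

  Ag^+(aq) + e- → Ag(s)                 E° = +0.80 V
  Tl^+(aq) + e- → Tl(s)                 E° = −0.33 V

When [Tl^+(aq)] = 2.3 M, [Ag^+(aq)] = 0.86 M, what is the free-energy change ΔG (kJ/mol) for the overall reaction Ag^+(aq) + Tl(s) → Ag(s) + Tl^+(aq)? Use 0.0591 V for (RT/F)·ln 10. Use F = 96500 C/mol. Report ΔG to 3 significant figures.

−107 kJ/mol

E°cell = +0.80 − (−0.33) = +1.13 V; the balanced reaction transfers n = 1 electron.
Here Q = [Tl^+(aq)] / [Ag^+(aq)] = 2.67 (log Q = 0.427), giving E = +1.13 − (0.0591/1)·(0.427) = +1.1048 V.
ΔG = −nFE = −(1)(96500)(+1.1048) J/mol = −107 kJ/mol.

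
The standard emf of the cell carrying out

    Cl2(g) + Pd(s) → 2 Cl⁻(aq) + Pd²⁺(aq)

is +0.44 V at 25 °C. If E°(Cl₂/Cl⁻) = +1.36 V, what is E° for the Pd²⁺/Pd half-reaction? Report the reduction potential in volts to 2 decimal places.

In the reaction as written the Cl₂/Cl⁻ couple is reduced (cathode) and Pd²⁺/Pd is oxidized (anode), so E°cell = E°(Cl₂/Cl⁻) − E°(Pd²⁺/Pd).
E°(Pd²⁺/Pd) = E°(cathode) − E°cell = +1.36 − (+0.44) = +0.92 V.

+0.92 V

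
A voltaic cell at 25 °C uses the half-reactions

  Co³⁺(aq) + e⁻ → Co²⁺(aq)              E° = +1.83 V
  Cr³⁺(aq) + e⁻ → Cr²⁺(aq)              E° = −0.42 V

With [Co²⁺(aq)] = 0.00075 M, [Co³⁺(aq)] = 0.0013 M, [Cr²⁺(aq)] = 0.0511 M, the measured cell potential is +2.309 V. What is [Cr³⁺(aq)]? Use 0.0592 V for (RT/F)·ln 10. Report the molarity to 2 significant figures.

0.0089 M

The Co³⁺/Co²⁺ couple has the larger reduction potential, so it is the cathode: E°cell = +1.83 − (−0.42) = +2.25 V and n = 1.
From the Nernst equation, log Q = n(E° − E)/0.0592 = 1·(+2.25 − (+2.309))/0.0592 = −0.997.
Balancing electrons gives Co³⁺(aq) + Cr²⁺(aq) → Co²⁺(aq) + Cr³⁺(aq); thus Q = ([Co²⁺(aq)]·[Cr³⁺(aq)]) / ([Co³⁺(aq)]·[Cr²⁺(aq)]).
Solving for the unknown gives log [Cr³⁺(aq)] = −2.050, so [Cr³⁺(aq)] ≈ 0.0089 M.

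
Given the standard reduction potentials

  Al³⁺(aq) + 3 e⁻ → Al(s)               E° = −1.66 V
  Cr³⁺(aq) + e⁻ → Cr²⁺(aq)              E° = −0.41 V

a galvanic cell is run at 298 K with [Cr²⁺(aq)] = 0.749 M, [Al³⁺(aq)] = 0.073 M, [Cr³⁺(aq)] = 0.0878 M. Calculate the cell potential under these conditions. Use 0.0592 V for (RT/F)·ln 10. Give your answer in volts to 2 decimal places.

+1.22 V

Cr³⁺/Cr²⁺ is reduced (cathode, E° = −0.41 V) and Al³⁺/Al is oxidized (anode).
E°cell = −0.41 − (−1.66) = +1.25 V, with n = 3 electrons transferred.
For the overall reaction 3 Cr³⁺(aq) + Al(s) → 3 Cr²⁺(aq) + Al³⁺(aq), Q = ([Cr²⁺(aq)]^3·[Al³⁺(aq)]) / [Cr³⁺(aq)]^3 = 45.3, giving log Q = 1.656.
Applying E = E° − (RT ln10/nF)·log Q gives +1.25 − (0.0592/3)(1.656) = +1.22 V.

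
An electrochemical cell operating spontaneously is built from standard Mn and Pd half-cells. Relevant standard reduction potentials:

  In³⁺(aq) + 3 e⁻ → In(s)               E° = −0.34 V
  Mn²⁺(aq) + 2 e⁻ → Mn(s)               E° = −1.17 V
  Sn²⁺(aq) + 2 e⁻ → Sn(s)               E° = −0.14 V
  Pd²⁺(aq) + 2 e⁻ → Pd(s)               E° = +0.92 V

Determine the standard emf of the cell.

+2.09 V

Of the two couples in this cell, the one with the more positive reduction potential is reduced at the cathode: here that is Pd²⁺/Pd (+0.92 V); Mn²⁺/Mn (−1.17 V) is the anode.
E°cell = E°(cathode) − E°(anode) = +0.92 − (−1.17) = +2.09 V.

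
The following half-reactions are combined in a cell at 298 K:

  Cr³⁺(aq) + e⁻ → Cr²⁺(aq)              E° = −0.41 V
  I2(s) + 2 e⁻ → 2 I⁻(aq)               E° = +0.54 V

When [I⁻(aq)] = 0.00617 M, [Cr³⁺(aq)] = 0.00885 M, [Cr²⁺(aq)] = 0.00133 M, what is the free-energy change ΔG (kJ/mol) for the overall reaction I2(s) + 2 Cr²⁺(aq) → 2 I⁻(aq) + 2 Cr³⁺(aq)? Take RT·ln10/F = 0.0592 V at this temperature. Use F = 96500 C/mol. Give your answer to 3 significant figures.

−199 kJ/mol

E°cell = +0.54 − (−0.41) = +0.95 V; the balanced reaction transfers n = 2 electrons.
Q = ([I⁻(aq)]^2·[Cr³⁺(aq)]^2) / [Cr²⁺(aq)]^2 = 0.00169, so log Q = −2.773 and E = +0.95 − (0.0592/2)(−2.773) = +1.0321 V.
Then ΔG = −nFE = −2 × 96500 × +1.0321 J/mol = −199 kJ/mol.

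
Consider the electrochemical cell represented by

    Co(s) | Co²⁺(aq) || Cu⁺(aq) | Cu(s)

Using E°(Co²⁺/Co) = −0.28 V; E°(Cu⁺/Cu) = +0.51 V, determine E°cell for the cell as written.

+0.79 V

By convention the left-hand electrode in cell notation is the anode (oxidation) and the right-hand electrode is the cathode (reduction).
E°cell = E°(right) − E°(left) = +0.51 − (−0.28) = +0.79 V.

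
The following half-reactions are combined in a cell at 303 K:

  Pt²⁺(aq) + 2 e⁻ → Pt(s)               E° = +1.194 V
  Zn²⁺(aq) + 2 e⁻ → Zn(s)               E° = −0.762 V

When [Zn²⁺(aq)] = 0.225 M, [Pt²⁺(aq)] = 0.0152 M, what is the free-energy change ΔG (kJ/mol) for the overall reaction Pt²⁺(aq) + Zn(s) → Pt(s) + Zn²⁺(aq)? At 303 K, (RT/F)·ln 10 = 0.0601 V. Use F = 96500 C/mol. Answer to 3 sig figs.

E°cell = +1.194 − (−0.762) = +1.956 V; the balanced reaction transfers n = 2 electrons.
Q = [Zn²⁺(aq)] / [Pt²⁺(aq)] = 14.8, so log Q = 1.170 and E = +1.956 − (0.0601/2)(1.170) = +1.9208 V.
Finally ΔG = −nFE = −(2)(96500 C/mol)(+1.9208 V) = −371 kJ/mol.

−371 kJ/mol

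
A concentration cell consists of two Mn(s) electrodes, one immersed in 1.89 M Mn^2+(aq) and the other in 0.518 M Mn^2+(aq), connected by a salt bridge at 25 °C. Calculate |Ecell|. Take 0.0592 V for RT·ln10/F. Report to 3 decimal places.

For a concentration cell E°cell = 0, since both electrodes use the same couple.
The compartment with the higher Mn^2+(aq) concentration (1.89 M) acts as the cathode; ions are reduced there and produced at the dilute (0.518 M) anode.
With n = 2, Ecell = −(0.0592/2)·log([dilute]/[conc]) = −(0.0592/2)·log(0.518/1.89) = +0.017 V.

0.017 V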